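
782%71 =1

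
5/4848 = 5/4848= 0.00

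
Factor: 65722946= 2^1*32861473^1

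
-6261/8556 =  - 2087/2852 = - 0.73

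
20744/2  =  10372 = 10372.00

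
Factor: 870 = 2^1*3^1 * 5^1*29^1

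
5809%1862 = 223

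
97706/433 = 225 + 281/433= 225.65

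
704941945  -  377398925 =327543020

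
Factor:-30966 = - 2^1 * 3^1 * 13^1*397^1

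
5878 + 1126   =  7004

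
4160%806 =130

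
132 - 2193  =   - 2061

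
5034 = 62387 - 57353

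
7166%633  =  203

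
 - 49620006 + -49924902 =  - 99544908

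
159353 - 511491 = - 352138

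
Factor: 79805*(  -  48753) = - 3890733165 = -  3^2* 5^1*11^1*1451^1*5417^1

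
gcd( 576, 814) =2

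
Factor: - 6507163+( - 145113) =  - 6652276 = -2^2*613^1*2713^1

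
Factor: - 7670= - 2^1*5^1*13^1*59^1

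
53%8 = 5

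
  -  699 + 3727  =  3028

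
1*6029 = 6029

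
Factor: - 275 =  - 5^2*11^1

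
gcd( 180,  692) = 4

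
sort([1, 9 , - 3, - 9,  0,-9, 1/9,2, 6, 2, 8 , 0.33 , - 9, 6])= [ - 9, - 9 , - 9,-3,0, 1/9, 0.33, 1,2, 2, 6, 6,  8,9 ] 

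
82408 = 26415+55993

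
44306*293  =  12981658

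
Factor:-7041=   -  3^1* 2347^1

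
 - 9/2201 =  - 1  +  2192/2201 = - 0.00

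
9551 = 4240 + 5311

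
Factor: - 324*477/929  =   - 2^2*3^6 * 53^1*929^(-1 )=- 154548/929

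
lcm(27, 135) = 135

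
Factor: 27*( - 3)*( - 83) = 3^4*83^1 = 6723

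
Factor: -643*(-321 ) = 3^1*107^1*643^1 = 206403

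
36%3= 0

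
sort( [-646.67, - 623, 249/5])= [ - 646.67,-623, 249/5 ]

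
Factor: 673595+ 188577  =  2^2*17^1  *31^1*409^1 = 862172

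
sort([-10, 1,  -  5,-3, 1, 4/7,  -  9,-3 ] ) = [  -  10,-9,-5, - 3, - 3,4/7, 1,1 ]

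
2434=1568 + 866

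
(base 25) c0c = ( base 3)101022020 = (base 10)7512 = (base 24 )D10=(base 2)1110101011000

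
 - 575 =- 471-104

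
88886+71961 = 160847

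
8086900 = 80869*100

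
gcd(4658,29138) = 34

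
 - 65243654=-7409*8806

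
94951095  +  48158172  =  143109267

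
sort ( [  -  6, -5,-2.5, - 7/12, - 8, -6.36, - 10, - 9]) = [ - 10,  -  9, - 8, - 6.36, - 6, - 5, - 2.5  ,- 7/12] 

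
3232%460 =12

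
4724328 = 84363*56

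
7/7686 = 1/1098 = 0.00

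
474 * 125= 59250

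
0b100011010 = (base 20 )E2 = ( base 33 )8I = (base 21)d9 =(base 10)282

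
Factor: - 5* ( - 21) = 3^1*5^1 * 7^1  =  105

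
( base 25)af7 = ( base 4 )1213220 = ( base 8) 14750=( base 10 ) 6632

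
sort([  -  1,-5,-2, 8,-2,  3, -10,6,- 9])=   [  -  10, - 9, - 5,-2,-2,- 1,  3,6,  8 ] 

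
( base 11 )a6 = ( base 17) 6e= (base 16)74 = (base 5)431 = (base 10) 116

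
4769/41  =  4769/41 =116.32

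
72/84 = 6/7 = 0.86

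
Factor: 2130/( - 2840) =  - 2^( -2 )* 3^1 = - 3/4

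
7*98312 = 688184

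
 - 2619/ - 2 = 1309 + 1/2 = 1309.50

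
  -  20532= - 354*58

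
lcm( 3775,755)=3775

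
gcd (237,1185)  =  237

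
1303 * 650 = 846950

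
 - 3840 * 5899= - 22652160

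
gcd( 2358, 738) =18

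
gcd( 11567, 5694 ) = 1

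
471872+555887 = 1027759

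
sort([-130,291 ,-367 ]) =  [-367, - 130,291 ]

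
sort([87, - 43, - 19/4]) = [ - 43, - 19/4,  87]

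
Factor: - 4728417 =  - 3^1*1576139^1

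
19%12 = 7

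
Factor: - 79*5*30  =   - 2^1*3^1*5^2 * 79^1 = -11850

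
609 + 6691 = 7300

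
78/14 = 39/7 = 5.57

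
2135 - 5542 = -3407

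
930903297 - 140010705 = 790892592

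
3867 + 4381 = 8248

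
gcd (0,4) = 4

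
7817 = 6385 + 1432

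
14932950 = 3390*4405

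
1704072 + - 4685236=  -  2981164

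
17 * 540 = 9180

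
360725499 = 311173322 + 49552177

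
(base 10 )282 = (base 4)10122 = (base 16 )11a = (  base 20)E2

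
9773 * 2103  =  20552619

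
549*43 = 23607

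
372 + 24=396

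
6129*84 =514836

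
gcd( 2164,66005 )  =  1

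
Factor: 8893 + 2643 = 11536 = 2^4 *7^1*103^1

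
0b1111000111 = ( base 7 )2551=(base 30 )127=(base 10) 967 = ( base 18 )2hd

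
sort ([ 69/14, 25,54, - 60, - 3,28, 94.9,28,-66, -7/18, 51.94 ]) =[ - 66, - 60,  -  3, - 7/18,69/14, 25, 28,28, 51.94, 54, 94.9] 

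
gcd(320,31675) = 5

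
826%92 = 90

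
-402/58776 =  - 67/9796 = -0.01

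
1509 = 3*503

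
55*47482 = 2611510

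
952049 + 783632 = 1735681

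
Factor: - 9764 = -2^2*2441^1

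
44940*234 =10515960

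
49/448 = 7/64 = 0.11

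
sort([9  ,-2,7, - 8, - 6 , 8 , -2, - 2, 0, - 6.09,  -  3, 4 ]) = [ - 8,-6.09,  -  6, - 3, - 2, - 2, - 2,0,4,7, 8, 9]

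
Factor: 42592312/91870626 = 21296156/45935313 = 2^2*3^( - 1 )*7^1*97^1*271^ ( - 1 )*7841^1 * 56501^( - 1)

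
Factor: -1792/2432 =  - 14/19 = - 2^1*7^1*19^( -1)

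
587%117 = 2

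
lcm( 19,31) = 589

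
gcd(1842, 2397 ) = 3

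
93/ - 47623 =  - 93/47623 = - 0.00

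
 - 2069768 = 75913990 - 77983758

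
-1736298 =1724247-3460545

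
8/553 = 8/553 = 0.01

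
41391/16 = 2586 + 15/16 = 2586.94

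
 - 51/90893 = -51/90893  =  - 0.00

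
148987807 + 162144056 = 311131863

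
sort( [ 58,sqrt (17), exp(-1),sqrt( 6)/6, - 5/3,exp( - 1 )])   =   [ - 5/3,exp( - 1),  exp( - 1 ),sqrt( 6)/6 , sqrt(17 ), 58]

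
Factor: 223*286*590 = 2^2 *5^1 * 11^1  *13^1*  59^1*223^1 = 37629020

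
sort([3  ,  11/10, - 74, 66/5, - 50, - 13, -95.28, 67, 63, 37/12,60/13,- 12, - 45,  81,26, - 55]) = [ -95.28 , - 74, - 55, - 50, -45, -13,  -  12,11/10,3, 37/12,60/13, 66/5, 26, 63,67, 81]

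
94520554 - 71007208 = 23513346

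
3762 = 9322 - 5560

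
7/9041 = 7/9041 = 0.00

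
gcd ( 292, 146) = 146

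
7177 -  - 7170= 14347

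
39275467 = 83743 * 469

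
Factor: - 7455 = - 3^1*5^1*7^1*71^1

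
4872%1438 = 558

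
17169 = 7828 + 9341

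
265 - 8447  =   - 8182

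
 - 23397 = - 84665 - -61268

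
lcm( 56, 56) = 56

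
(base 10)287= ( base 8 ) 437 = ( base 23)cb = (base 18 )fh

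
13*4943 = 64259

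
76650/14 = 5475 = 5475.00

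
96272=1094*88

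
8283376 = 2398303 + 5885073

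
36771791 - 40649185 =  - 3877394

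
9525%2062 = 1277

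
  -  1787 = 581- 2368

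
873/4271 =873/4271  =  0.20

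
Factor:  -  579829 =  - 579829^1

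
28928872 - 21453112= 7475760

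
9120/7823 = 1 + 1297/7823 = 1.17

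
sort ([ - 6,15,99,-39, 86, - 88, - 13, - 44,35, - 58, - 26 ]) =[ - 88, - 58, - 44, - 39, - 26, - 13, - 6,15, 35,86,99]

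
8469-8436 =33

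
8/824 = 1/103= 0.01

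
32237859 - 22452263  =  9785596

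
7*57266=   400862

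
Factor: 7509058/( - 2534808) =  - 3754529/1267404 = -2^( - 2)*3^ ( - 1) *31^ ( - 1)*139^1 * 3407^ ( - 1)*27011^1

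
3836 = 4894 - 1058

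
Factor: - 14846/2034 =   -  3^( - 2)*13^1* 113^(- 1) * 571^1 = -7423/1017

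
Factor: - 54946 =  - 2^1*83^1*331^1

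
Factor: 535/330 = 2^( - 1)*3^( - 1 )*11^( - 1 )*107^1 = 107/66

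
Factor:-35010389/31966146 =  - 2^(-1)*3^( - 2 )*31^( - 1 )  *389^1* 57287^( - 1)*90001^1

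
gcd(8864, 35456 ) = 8864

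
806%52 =26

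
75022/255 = 75022/255  =  294.20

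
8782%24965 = 8782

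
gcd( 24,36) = 12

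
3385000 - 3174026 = 210974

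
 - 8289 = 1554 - 9843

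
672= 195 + 477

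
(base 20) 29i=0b1111100110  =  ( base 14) 514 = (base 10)998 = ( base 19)2ea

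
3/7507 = 3/7507=0.00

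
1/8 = 1/8=0.12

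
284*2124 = 603216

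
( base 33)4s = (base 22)76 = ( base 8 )240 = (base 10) 160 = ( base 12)114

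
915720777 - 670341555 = 245379222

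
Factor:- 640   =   - 2^7*5^1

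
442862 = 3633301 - 3190439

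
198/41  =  4+34/41 = 4.83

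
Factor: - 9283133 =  - 9283133^1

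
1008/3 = 336 = 336.00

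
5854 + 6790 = 12644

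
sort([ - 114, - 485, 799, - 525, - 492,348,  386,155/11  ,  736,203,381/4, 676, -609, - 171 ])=[- 609,  -  525 , - 492, - 485, - 171, - 114,155/11,381/4,203,348,386 , 676,  736,799] 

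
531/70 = 7  +  41/70 = 7.59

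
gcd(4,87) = 1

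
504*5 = 2520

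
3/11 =3/11 =0.27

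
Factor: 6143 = 6143^1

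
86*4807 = 413402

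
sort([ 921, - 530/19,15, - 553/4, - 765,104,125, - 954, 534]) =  [- 954, - 765,-553/4, - 530/19,15, 104,125,534, 921] 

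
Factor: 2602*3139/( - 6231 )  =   - 8167678/6231 = -2^1*3^(-1 )*31^( - 1)*43^1*67^( - 1)*73^1*1301^1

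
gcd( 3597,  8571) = 3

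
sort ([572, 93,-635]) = [-635,93,572 ] 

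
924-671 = 253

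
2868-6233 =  - 3365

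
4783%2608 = 2175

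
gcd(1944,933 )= 3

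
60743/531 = 114  +  209/531 = 114.39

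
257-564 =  - 307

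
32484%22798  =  9686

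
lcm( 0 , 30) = 0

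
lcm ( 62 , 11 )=682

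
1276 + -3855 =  -2579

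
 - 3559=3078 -6637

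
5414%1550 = 764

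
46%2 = 0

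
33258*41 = 1363578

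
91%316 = 91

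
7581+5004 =12585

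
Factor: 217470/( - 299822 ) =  - 108735/149911 = - 3^1*5^1*11^1 * 659^1 *149911^( - 1) 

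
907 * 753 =682971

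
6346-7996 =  - 1650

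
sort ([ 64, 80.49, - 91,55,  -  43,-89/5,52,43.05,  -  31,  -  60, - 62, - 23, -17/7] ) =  [ - 91, - 62, -60,-43, - 31, -23, - 89/5,-17/7, 43.05,52,55,64,  80.49 ] 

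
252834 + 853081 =1105915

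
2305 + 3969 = 6274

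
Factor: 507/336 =169/112 = 2^(-4 )  *  7^(  -  1 )*13^2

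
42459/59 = 719 + 38/59 = 719.64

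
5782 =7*826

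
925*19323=17873775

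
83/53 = 83/53=1.57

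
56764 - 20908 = 35856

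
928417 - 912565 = 15852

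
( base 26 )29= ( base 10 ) 61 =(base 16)3D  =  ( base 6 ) 141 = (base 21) 2j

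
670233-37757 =632476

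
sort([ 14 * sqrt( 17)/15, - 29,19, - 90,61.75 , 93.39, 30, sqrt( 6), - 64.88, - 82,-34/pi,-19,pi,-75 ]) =[  -  90 ,-82,  -  75, - 64.88  , - 29,-19,  -  34/pi,sqrt(6 ), pi , 14*sqrt (17)/15,19,30, 61.75,93.39 ] 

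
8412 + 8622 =17034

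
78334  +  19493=97827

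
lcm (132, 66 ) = 132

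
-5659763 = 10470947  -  16130710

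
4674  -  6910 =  - 2236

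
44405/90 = 493+ 7/18 = 493.39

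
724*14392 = 10419808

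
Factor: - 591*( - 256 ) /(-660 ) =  - 12608/55  =  -2^6 * 5^ (-1)*11^ ( - 1 )*197^1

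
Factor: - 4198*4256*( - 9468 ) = 169161801984 = 2^8*3^2*7^1*19^1 * 263^1*2099^1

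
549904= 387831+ 162073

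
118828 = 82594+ 36234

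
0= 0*35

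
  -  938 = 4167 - 5105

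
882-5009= -4127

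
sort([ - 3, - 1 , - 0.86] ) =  [  -  3, - 1 , - 0.86 ] 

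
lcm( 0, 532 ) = 0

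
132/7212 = 11/601 =0.02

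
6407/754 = 6407/754 = 8.50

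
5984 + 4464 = 10448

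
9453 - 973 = 8480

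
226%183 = 43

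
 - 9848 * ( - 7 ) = 68936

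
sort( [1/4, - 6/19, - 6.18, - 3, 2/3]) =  [  -  6.18, -3, - 6/19,1/4,2/3]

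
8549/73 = 117+8/73= 117.11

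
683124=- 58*( - 11778 )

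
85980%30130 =25720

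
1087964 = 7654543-6566579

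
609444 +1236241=1845685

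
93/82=1 + 11/82 = 1.13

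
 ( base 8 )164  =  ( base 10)116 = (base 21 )5B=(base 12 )98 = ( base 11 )a6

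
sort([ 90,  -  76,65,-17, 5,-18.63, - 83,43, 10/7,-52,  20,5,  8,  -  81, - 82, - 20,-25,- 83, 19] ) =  [ - 83,  -  83, - 82,-81, - 76,-52, - 25,  -  20,-18.63,- 17,  10/7,  5, 5, 8,19,20, 43,65, 90] 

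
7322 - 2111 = 5211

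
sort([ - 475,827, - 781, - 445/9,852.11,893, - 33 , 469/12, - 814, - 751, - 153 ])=[  -  814, - 781, - 751  , - 475, - 153, - 445/9,-33,469/12, 827,852.11,893]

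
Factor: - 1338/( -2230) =3/5 = 3^1* 5^(-1)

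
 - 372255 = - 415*897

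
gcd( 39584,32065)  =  1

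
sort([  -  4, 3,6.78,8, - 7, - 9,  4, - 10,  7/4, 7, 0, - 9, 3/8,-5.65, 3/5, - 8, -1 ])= [-10, - 9 , - 9,-8,  -  7,-5.65, - 4,  -  1,  0, 3/8, 3/5, 7/4,3,4, 6.78, 7,8 ]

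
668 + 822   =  1490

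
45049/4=45049/4 = 11262.25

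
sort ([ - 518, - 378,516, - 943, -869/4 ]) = [-943, - 518 ,-378  , - 869/4 , 516 ]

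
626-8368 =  - 7742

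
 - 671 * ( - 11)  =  7381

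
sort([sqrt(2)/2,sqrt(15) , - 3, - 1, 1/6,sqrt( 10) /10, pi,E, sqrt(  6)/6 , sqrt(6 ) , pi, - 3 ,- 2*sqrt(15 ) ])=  [-2*sqrt( 15),-3, - 3, - 1,  1/6,  sqrt(10 ) /10,sqrt(6)/6,sqrt(2)/2, sqrt(6), E,pi, pi,sqrt(15 ) ]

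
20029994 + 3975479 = 24005473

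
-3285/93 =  - 1095/31  =  -35.32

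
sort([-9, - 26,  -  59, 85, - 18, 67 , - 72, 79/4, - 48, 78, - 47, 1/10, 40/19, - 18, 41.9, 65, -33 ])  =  [ - 72, - 59, - 48,  -  47,-33, - 26 , - 18, - 18 , - 9, 1/10, 40/19, 79/4, 41.9, 65, 67, 78, 85] 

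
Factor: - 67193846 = - 2^1*5657^1*5939^1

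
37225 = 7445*5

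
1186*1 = 1186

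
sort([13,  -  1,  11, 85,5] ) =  [ - 1, 5,11,  13, 85] 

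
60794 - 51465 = 9329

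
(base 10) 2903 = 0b101101010111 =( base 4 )231113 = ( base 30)36N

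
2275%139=51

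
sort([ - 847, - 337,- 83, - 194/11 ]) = [ - 847, - 337, - 83, - 194/11]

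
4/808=1/202 = 0.00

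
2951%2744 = 207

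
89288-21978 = 67310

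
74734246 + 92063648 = 166797894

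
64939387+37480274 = 102419661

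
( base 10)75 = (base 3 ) 2210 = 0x4b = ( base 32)2B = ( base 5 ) 300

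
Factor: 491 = 491^1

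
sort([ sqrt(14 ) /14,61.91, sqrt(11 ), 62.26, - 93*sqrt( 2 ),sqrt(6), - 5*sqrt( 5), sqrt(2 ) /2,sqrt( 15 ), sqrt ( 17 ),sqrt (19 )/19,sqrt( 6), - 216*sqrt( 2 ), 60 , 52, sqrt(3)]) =[ - 216*sqrt( 2 ),  -  93* sqrt(2),- 5*sqrt( 5 ),sqrt(19)/19,sqrt(14 ) /14, sqrt(2 ) /2 , sqrt(3), sqrt( 6 ), sqrt(6 ), sqrt( 11 ),sqrt( 15 ),sqrt( 17 ),52,60, 61.91, 62.26 ]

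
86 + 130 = 216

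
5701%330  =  91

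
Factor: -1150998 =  - 2^1*3^1 *191833^1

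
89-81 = 8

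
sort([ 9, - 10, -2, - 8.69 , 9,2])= [-10, - 8.69, - 2, 2,9,  9 ] 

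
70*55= 3850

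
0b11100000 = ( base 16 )E0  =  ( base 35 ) 6e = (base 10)224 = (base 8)340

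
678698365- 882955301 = - 204256936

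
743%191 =170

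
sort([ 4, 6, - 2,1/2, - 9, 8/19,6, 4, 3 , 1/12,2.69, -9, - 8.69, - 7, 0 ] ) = [-9, - 9, - 8.69, - 7, - 2, 0, 1/12,8/19,  1/2,2.69,3,  4,4,6, 6]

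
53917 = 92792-38875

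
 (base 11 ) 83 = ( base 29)34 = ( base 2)1011011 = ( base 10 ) 91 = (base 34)2N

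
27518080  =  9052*3040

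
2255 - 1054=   1201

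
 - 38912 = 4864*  (- 8)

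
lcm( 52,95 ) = 4940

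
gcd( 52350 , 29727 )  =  3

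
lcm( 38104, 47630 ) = 190520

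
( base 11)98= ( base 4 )1223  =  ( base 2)1101011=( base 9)128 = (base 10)107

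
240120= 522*460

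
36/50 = 18/25 = 0.72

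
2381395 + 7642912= 10024307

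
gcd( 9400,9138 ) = 2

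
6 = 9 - 3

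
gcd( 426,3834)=426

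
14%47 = 14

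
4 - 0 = 4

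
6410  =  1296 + 5114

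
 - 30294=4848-35142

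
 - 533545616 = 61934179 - 595479795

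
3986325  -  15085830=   -  11099505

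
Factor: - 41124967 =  - 13^2* 243343^1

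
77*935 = 71995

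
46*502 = 23092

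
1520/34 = 760/17 = 44.71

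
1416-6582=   -  5166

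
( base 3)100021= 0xfa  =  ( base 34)7c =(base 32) 7q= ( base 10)250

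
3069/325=3069/325 = 9.44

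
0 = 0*24108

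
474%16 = 10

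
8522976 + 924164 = 9447140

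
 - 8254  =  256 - 8510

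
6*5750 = 34500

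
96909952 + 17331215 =114241167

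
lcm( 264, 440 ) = 1320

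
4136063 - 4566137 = - 430074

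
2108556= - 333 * ( - 6332) 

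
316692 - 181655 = 135037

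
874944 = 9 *97216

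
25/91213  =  25/91213  =  0.00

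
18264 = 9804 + 8460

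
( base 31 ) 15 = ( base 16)24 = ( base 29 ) 17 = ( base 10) 36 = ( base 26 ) 1A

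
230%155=75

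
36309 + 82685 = 118994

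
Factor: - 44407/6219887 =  - 11^2*367^1*6219887^(  -  1 ) 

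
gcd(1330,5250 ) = 70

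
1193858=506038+687820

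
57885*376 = 21764760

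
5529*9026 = 49904754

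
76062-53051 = 23011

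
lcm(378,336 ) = 3024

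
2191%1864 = 327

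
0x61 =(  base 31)34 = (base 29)3A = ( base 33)2V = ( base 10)97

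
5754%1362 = 306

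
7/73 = 7/73 = 0.10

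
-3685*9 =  - 33165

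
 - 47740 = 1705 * ( - 28)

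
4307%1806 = 695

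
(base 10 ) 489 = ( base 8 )751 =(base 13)2b8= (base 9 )603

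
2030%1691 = 339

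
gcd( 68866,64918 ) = 14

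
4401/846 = 5 + 19/94=5.20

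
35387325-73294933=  - 37907608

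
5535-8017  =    -  2482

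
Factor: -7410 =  - 2^1*3^1* 5^1*13^1*19^1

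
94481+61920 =156401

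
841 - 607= 234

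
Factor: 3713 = 47^1*79^1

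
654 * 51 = 33354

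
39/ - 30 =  - 13/10 = - 1.30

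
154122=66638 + 87484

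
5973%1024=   853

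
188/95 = 188/95 = 1.98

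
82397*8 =659176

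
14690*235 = 3452150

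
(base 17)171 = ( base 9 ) 504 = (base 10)409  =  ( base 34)C1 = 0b110011001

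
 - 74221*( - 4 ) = 296884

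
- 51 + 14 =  - 37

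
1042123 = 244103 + 798020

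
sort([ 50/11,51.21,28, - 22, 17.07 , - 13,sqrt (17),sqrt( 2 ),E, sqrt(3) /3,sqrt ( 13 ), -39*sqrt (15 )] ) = [ - 39 * sqrt(15),-22, - 13, sqrt( 3 ) /3,sqrt (2), E, sqrt( 13 ), sqrt(17 ),50/11,17.07, 28,51.21]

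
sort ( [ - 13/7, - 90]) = [ - 90, - 13/7]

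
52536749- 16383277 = 36153472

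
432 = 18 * 24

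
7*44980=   314860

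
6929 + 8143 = 15072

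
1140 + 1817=2957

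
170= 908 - 738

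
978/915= 1+ 21/305 = 1.07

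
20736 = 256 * 81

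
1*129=129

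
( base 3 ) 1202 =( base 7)65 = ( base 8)57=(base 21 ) 25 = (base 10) 47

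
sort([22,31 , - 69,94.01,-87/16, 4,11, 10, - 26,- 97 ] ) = [ - 97,- 69, - 26, - 87/16,4,10, 11,22,31, 94.01 ]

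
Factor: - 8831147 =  - 13^1*679319^1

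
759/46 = 33/2 =16.50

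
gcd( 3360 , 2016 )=672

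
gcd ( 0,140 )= 140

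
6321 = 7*903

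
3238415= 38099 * 85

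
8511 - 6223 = 2288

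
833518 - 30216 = 803302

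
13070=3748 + 9322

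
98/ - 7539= - 1  +  1063/1077 = - 0.01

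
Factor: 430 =2^1*5^1*43^1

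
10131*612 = 6200172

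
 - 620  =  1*(-620)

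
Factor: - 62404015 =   -  5^1*37^1*47^1*7177^1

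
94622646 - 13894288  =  80728358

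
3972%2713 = 1259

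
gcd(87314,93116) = 2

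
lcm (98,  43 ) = 4214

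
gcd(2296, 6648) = 8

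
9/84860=9/84860 = 0.00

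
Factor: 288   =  2^5*3^2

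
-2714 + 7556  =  4842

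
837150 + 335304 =1172454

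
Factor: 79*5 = 5^1 * 79^1 = 395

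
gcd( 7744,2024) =88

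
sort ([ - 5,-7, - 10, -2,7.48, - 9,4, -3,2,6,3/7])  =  [-10,  -  9 , - 7,-5,-3,-2,3/7, 2,4,6, 7.48] 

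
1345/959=1+386/959=   1.40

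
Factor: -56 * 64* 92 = -2^11*7^1*23^1 = -  329728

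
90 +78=168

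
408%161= 86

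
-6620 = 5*( - 1324)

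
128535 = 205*627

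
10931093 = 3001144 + 7929949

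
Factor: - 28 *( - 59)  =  2^2 * 7^1*59^1 = 1652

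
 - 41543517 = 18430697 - 59974214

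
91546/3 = 91546/3  =  30515.33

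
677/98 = 6 + 89/98 = 6.91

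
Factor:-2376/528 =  -9/2 = - 2^(-1 )*3^2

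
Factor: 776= 2^3*97^1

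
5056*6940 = 35088640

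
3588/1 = 3588 = 3588.00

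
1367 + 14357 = 15724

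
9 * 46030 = 414270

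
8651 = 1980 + 6671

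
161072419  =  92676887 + 68395532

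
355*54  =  19170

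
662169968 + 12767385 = 674937353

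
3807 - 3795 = 12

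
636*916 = 582576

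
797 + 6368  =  7165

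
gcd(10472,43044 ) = 68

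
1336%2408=1336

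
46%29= 17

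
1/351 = 1/351= 0.00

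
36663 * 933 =34206579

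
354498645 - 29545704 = 324952941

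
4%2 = 0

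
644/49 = 92/7 = 13.14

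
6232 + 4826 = 11058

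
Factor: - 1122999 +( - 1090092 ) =  -  3^2*245899^1=- 2213091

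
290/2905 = 58/581 = 0.10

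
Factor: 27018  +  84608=2^1 * 55813^1 = 111626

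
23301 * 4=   93204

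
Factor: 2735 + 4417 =2^4*3^1*149^1=7152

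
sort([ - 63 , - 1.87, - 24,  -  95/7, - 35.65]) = [  -  63,  -  35.65,- 24, - 95/7,-1.87]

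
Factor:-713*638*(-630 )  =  286583220= 2^2 * 3^2*5^1 * 7^1*11^1*23^1* 29^1*31^1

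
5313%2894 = 2419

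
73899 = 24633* 3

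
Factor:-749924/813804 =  - 3^(-1)*7^1*73^ (- 1)*929^( - 1 )*26783^1 = - 187481/203451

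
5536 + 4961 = 10497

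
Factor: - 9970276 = - 2^2*751^1 * 3319^1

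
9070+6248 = 15318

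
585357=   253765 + 331592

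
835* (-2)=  - 1670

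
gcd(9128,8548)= 4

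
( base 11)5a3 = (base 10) 718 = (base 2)1011001110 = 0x2CE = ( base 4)23032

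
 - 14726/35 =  - 421 + 9/35 = -  420.74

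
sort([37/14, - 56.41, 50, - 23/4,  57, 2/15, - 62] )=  [ - 62, - 56.41,  -  23/4, 2/15,  37/14,50, 57] 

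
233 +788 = 1021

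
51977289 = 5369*9681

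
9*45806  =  412254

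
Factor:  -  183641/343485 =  - 3^(  -  2 ) * 5^( - 1 )*17^( - 1) *409^1 = - 409/765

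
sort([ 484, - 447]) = [ - 447, 484 ]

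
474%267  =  207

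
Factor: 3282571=3282571^1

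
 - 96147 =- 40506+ - 55641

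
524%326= 198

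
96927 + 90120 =187047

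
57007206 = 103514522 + -46507316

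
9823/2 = 4911+1/2 = 4911.50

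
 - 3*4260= - 12780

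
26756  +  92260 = 119016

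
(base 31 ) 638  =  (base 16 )16EB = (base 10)5867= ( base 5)141432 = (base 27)818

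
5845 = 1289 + 4556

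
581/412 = 581/412 = 1.41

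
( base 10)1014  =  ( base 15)479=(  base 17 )38B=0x3F6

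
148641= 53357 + 95284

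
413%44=17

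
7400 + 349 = 7749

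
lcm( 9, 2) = 18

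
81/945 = 3/35 = 0.09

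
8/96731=8/96731=0.00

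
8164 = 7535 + 629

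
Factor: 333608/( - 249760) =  - 187/140 = - 2^( -2)* 5^(-1)* 7^ (- 1)*11^1*17^1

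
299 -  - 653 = 952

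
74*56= 4144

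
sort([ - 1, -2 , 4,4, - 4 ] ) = [ - 4, -2 , - 1, 4,4] 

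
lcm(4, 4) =4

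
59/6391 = 59/6391=0.01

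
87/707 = 87/707 =0.12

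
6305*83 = 523315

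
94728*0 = 0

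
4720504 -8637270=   -  3916766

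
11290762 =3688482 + 7602280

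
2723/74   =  2723/74=36.80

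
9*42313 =380817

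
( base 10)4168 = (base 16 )1048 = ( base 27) 5ja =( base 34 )3kk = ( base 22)8DA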